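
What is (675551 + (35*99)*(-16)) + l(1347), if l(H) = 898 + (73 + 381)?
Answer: 621463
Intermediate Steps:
l(H) = 1352 (l(H) = 898 + 454 = 1352)
(675551 + (35*99)*(-16)) + l(1347) = (675551 + (35*99)*(-16)) + 1352 = (675551 + 3465*(-16)) + 1352 = (675551 - 55440) + 1352 = 620111 + 1352 = 621463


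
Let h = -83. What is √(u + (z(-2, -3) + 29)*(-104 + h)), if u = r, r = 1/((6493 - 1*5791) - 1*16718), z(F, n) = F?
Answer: I*√80945649785/4004 ≈ 71.056*I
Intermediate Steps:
r = -1/16016 (r = 1/((6493 - 5791) - 16718) = 1/(702 - 16718) = 1/(-16016) = -1/16016 ≈ -6.2438e-5)
u = -1/16016 ≈ -6.2438e-5
√(u + (z(-2, -3) + 29)*(-104 + h)) = √(-1/16016 + (-2 + 29)*(-104 - 83)) = √(-1/16016 + 27*(-187)) = √(-1/16016 - 5049) = √(-80864785/16016) = I*√80945649785/4004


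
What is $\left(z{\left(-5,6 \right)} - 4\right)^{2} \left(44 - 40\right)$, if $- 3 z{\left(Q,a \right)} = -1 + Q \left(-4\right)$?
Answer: $\frac{3844}{9} \approx 427.11$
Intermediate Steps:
$z{\left(Q,a \right)} = \frac{1}{3} + \frac{4 Q}{3}$ ($z{\left(Q,a \right)} = - \frac{-1 + Q \left(-4\right)}{3} = - \frac{-1 - 4 Q}{3} = \frac{1}{3} + \frac{4 Q}{3}$)
$\left(z{\left(-5,6 \right)} - 4\right)^{2} \left(44 - 40\right) = \left(\left(\frac{1}{3} + \frac{4}{3} \left(-5\right)\right) - 4\right)^{2} \left(44 - 40\right) = \left(\left(\frac{1}{3} - \frac{20}{3}\right) - 4\right)^{2} \cdot 4 = \left(- \frac{19}{3} - 4\right)^{2} \cdot 4 = \left(- \frac{31}{3}\right)^{2} \cdot 4 = \frac{961}{9} \cdot 4 = \frac{3844}{9}$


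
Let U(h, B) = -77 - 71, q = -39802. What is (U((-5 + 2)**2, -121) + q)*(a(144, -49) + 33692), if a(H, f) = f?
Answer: -1344037850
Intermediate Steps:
U(h, B) = -148
(U((-5 + 2)**2, -121) + q)*(a(144, -49) + 33692) = (-148 - 39802)*(-49 + 33692) = -39950*33643 = -1344037850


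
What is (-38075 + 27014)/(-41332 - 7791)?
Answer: 11061/49123 ≈ 0.22517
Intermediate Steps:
(-38075 + 27014)/(-41332 - 7791) = -11061/(-49123) = -11061*(-1/49123) = 11061/49123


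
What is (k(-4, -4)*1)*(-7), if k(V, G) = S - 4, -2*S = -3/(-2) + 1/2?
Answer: 35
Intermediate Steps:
S = -1 (S = -(-3/(-2) + 1/2)/2 = -(-3*(-½) + 1*(½))/2 = -(3/2 + ½)/2 = -½*2 = -1)
k(V, G) = -5 (k(V, G) = -1 - 4 = -5)
(k(-4, -4)*1)*(-7) = -5*1*(-7) = -5*(-7) = 35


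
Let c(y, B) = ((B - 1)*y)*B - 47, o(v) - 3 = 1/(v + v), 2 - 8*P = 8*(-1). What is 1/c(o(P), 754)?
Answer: 5/9651719 ≈ 5.1804e-7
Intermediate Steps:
P = 5/4 (P = ¼ - (-1) = ¼ - ⅛*(-8) = ¼ + 1 = 5/4 ≈ 1.2500)
o(v) = 3 + 1/(2*v) (o(v) = 3 + 1/(v + v) = 3 + 1/(2*v))
c(y, B) = -47 + B*y*(-1 + B) (c(y, B) = ((-1 + B)*y)*B - 47 = (y*(-1 + B))*B - 47 = B*y*(-1 + B) - 47 = -47 + B*y*(-1 + B))
1/c(o(P), 754) = 1/(-47 + (3 + 1/(2*(5/4)))*754² - 1*754*(3 + 1/(2*(5/4)))) = 1/(-47 + (3 + (½)*(⅘))*568516 - 1*754*(3 + (½)*(⅘))) = 1/(-47 + (3 + ⅖)*568516 - 1*754*(3 + ⅖)) = 1/(-47 + (17/5)*568516 - 1*754*17/5) = 1/(-47 + 9664772/5 - 12818/5) = 1/(9651719/5) = 5/9651719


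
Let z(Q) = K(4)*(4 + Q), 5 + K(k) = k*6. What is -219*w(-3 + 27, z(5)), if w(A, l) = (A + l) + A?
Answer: -47961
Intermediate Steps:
K(k) = -5 + 6*k (K(k) = -5 + k*6 = -5 + 6*k)
z(Q) = 76 + 19*Q (z(Q) = (-5 + 6*4)*(4 + Q) = (-5 + 24)*(4 + Q) = 19*(4 + Q) = 76 + 19*Q)
w(A, l) = l + 2*A
-219*w(-3 + 27, z(5)) = -219*((76 + 19*5) + 2*(-3 + 27)) = -219*((76 + 95) + 2*24) = -219*(171 + 48) = -219*219 = -47961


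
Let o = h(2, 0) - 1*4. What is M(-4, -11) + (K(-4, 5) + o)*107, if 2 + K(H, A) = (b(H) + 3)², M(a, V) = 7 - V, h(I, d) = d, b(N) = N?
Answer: -517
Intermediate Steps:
o = -4 (o = 0 - 1*4 = 0 - 4 = -4)
K(H, A) = -2 + (3 + H)² (K(H, A) = -2 + (H + 3)² = -2 + (3 + H)²)
M(-4, -11) + (K(-4, 5) + o)*107 = (7 - 1*(-11)) + ((-2 + (3 - 4)²) - 4)*107 = (7 + 11) + ((-2 + (-1)²) - 4)*107 = 18 + ((-2 + 1) - 4)*107 = 18 + (-1 - 4)*107 = 18 - 5*107 = 18 - 535 = -517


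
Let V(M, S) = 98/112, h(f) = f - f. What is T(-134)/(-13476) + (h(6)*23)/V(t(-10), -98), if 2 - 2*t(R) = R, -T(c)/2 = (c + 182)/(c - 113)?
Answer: -8/277381 ≈ -2.8841e-5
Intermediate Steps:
T(c) = -2*(182 + c)/(-113 + c) (T(c) = -2*(c + 182)/(c - 113) = -2*(182 + c)/(-113 + c))
h(f) = 0
t(R) = 1 - R/2
V(M, S) = 7/8 (V(M, S) = 98*(1/112) = 7/8)
T(-134)/(-13476) + (h(6)*23)/V(t(-10), -98) = (2*(-182 - 1*(-134))/(-113 - 134))/(-13476) + (0*23)/(7/8) = (2*(-182 + 134)/(-247))*(-1/13476) + 0*(8/7) = (2*(-1/247)*(-48))*(-1/13476) + 0 = (96/247)*(-1/13476) + 0 = -8/277381 + 0 = -8/277381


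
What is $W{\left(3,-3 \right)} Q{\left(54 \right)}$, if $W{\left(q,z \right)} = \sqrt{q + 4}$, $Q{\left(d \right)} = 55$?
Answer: $55 \sqrt{7} \approx 145.52$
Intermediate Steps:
$W{\left(q,z \right)} = \sqrt{4 + q}$
$W{\left(3,-3 \right)} Q{\left(54 \right)} = \sqrt{4 + 3} \cdot 55 = \sqrt{7} \cdot 55 = 55 \sqrt{7}$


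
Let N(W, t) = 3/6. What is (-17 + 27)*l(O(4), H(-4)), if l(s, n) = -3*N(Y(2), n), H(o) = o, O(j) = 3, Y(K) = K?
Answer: -15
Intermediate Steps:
N(W, t) = ½ (N(W, t) = 3*(⅙) = ½)
l(s, n) = -3/2 (l(s, n) = -3*½ = -3/2)
(-17 + 27)*l(O(4), H(-4)) = (-17 + 27)*(-3/2) = 10*(-3/2) = -15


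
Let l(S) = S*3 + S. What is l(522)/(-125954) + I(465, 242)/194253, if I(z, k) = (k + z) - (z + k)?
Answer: -1044/62977 ≈ -0.016577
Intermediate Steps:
l(S) = 4*S (l(S) = 3*S + S = 4*S)
I(z, k) = 0 (I(z, k) = (k + z) - (k + z) = (k + z) + (-k - z) = 0)
l(522)/(-125954) + I(465, 242)/194253 = (4*522)/(-125954) + 0/194253 = 2088*(-1/125954) + 0*(1/194253) = -1044/62977 + 0 = -1044/62977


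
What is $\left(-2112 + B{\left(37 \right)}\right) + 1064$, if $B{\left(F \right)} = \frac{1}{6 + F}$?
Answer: $- \frac{45063}{43} \approx -1048.0$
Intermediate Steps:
$\left(-2112 + B{\left(37 \right)}\right) + 1064 = \left(-2112 + \frac{1}{6 + 37}\right) + 1064 = \left(-2112 + \frac{1}{43}\right) + 1064 = - \frac{90815}{43} + 1064 = - \frac{45063}{43}$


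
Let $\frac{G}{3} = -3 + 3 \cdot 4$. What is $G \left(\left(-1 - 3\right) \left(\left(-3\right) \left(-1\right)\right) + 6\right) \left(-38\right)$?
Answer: $6156$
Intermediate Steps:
$G = 27$ ($G = 3 \left(-3 + 3 \cdot 4\right) = 3 \left(-3 + 12\right) = 3 \cdot 9 = 27$)
$G \left(\left(-1 - 3\right) \left(\left(-3\right) \left(-1\right)\right) + 6\right) \left(-38\right) = 27 \left(\left(-1 - 3\right) \left(\left(-3\right) \left(-1\right)\right) + 6\right) \left(-38\right) = 27 \left(\left(-1 - 3\right) 3 + 6\right) \left(-38\right) = 27 \left(\left(-4\right) 3 + 6\right) \left(-38\right) = 27 \left(-12 + 6\right) \left(-38\right) = 27 \left(-6\right) \left(-38\right) = \left(-162\right) \left(-38\right) = 6156$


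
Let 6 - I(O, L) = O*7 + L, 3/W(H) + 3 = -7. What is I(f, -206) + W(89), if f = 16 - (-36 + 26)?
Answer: 297/10 ≈ 29.700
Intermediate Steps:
W(H) = -3/10 (W(H) = 3/(-3 - 7) = 3/(-10) = 3*(-⅒) = -3/10)
f = 26 (f = 16 - 1*(-10) = 16 + 10 = 26)
I(O, L) = 6 - L - 7*O (I(O, L) = 6 - (O*7 + L) = 6 - (7*O + L) = 6 - (L + 7*O) = 6 + (-L - 7*O) = 6 - L - 7*O)
I(f, -206) + W(89) = (6 - 1*(-206) - 7*26) - 3/10 = (6 + 206 - 182) - 3/10 = 30 - 3/10 = 297/10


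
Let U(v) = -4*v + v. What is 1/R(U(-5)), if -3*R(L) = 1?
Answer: -3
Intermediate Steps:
U(v) = -3*v
R(L) = -⅓ (R(L) = -⅓*1 = -⅓)
1/R(U(-5)) = 1/(-⅓) = -3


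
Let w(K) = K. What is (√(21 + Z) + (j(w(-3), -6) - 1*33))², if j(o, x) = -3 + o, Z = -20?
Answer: 1444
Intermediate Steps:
(√(21 + Z) + (j(w(-3), -6) - 1*33))² = (√(21 - 20) + ((-3 - 3) - 1*33))² = (√1 + (-6 - 33))² = (1 - 39)² = (-38)² = 1444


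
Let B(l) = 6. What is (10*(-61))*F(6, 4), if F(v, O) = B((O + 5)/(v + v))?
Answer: -3660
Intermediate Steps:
F(v, O) = 6
(10*(-61))*F(6, 4) = (10*(-61))*6 = -610*6 = -3660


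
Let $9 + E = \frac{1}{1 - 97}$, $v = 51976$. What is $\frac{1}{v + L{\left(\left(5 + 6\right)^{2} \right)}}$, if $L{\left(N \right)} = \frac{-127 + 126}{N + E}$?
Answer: $\frac{10751}{558793880} \approx 1.924 \cdot 10^{-5}$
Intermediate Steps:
$E = - \frac{865}{96}$ ($E = -9 + \frac{1}{1 - 97} = -9 + \frac{1}{-96} = -9 - \frac{1}{96} = - \frac{865}{96} \approx -9.0104$)
$L{\left(N \right)} = - \frac{1}{- \frac{865}{96} + N}$ ($L{\left(N \right)} = \frac{-127 + 126}{N - \frac{865}{96}} = - \frac{1}{- \frac{865}{96} + N}$)
$\frac{1}{v + L{\left(\left(5 + 6\right)^{2} \right)}} = \frac{1}{51976 - \frac{96}{-865 + 96 \left(5 + 6\right)^{2}}} = \frac{1}{51976 - \frac{96}{-865 + 96 \cdot 11^{2}}} = \frac{1}{51976 - \frac{96}{-865 + 96 \cdot 121}} = \frac{1}{51976 - \frac{96}{-865 + 11616}} = \frac{1}{51976 - \frac{96}{10751}} = \frac{1}{\frac{558793880}{10751}} = \frac{10751}{558793880}$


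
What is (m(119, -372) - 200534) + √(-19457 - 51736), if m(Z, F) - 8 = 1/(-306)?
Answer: -61360957/306 + I*√71193 ≈ -2.0053e+5 + 266.82*I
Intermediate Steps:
m(Z, F) = 2447/306 (m(Z, F) = 8 + 1/(-306) = 8 - 1/306 = 2447/306)
(m(119, -372) - 200534) + √(-19457 - 51736) = (2447/306 - 200534) + √(-19457 - 51736) = -61360957/306 + √(-71193) = -61360957/306 + I*√71193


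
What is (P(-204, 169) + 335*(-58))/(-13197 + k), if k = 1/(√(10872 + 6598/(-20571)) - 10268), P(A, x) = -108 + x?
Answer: 19369*(-√223641314 + 10268*√20571)/(-13197*√223641314 + 135506797*√20571) ≈ 1.4677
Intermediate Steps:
k = 1/(-10268 + √4600525470294/20571) (k = 1/(√(10872 + 6598*(-1/20571)) - 10268) = 1/(√(10872 - 6598/20571) - 10268) = 1/(√(223641314/20571) - 10268) = 1/(√4600525470294/20571 - 10268) = 1/(-10268 + √4600525470294/20571) ≈ -9.8389e-5)
(P(-204, 169) + 335*(-58))/(-13197 + k) = ((-108 + 169) + 335*(-58))/(-13197 - √20571/(-√223641314 + 10268*√20571)) = (61 - 19430)/(-13197 - √20571/(-√223641314 + 10268*√20571)) = -19369/(-13197 - √20571/(-√223641314 + 10268*√20571))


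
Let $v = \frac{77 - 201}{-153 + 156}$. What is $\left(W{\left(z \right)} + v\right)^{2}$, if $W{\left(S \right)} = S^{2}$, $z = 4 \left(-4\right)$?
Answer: $\frac{414736}{9} \approx 46082.0$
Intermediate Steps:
$z = -16$
$v = - \frac{124}{3} \approx -41.333$
$\left(W{\left(z \right)} + v\right)^{2} = \left(\left(-16\right)^{2} - \frac{124}{3}\right)^{2} = \left(256 - \frac{124}{3}\right)^{2} = \left(\frac{644}{3}\right)^{2} = \frac{414736}{9}$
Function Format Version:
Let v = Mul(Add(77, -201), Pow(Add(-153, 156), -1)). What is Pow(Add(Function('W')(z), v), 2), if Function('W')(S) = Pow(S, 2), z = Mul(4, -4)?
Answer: Rational(414736, 9) ≈ 46082.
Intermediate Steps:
z = -16
v = Rational(-124, 3) (v = Mul(-124, Pow(3, -1)) = Mul(-124, Rational(1, 3)) = Rational(-124, 3) ≈ -41.333)
Pow(Add(Function('W')(z), v), 2) = Pow(Add(Pow(-16, 2), Rational(-124, 3)), 2) = Pow(Add(256, Rational(-124, 3)), 2) = Pow(Rational(644, 3), 2) = Rational(414736, 9)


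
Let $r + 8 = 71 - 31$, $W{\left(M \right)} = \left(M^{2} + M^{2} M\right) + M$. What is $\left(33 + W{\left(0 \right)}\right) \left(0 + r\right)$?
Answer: $1056$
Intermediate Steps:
$W{\left(M \right)} = M + M^{2} + M^{3}$ ($W{\left(M \right)} = \left(M^{2} + M^{3}\right) + M = M + M^{2} + M^{3}$)
$r = 32$ ($r = -8 + \left(71 - 31\right) = -8 + 40 = 32$)
$\left(33 + W{\left(0 \right)}\right) \left(0 + r\right) = \left(33 + 0 \left(1 + 0 + 0^{2}\right)\right) \left(0 + 32\right) = \left(33 + 0 \left(1 + 0 + 0\right)\right) 32 = \left(33 + 0 \cdot 1\right) 32 = \left(33 + 0\right) 32 = 33 \cdot 32 = 1056$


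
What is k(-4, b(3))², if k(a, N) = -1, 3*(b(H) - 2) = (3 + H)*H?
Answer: 1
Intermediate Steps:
b(H) = 2 + H*(3 + H)/3 (b(H) = 2 + ((3 + H)*H)/3 = 2 + (H*(3 + H))/3 = 2 + H*(3 + H)/3)
k(-4, b(3))² = (-1)² = 1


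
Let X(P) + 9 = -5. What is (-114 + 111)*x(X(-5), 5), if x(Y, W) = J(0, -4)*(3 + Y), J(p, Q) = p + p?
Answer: 0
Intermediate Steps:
X(P) = -14 (X(P) = -9 - 5 = -14)
J(p, Q) = 2*p
x(Y, W) = 0 (x(Y, W) = (2*0)*(3 + Y) = 0*(3 + Y) = 0)
(-114 + 111)*x(X(-5), 5) = (-114 + 111)*0 = -3*0 = 0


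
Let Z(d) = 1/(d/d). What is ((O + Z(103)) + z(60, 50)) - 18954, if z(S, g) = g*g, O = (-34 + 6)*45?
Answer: -17713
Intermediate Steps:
Z(d) = 1 (Z(d) = 1/1 = 1)
O = -1260 (O = -28*45 = -1260)
z(S, g) = g²
((O + Z(103)) + z(60, 50)) - 18954 = ((-1260 + 1) + 50²) - 18954 = (-1259 + 2500) - 18954 = 1241 - 18954 = -17713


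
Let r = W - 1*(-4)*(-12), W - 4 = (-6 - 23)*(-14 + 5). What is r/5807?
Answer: 217/5807 ≈ 0.037369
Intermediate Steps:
W = 265 (W = 4 + (-6 - 23)*(-14 + 5) = 4 - 29*(-9) = 4 + 261 = 265)
r = 217 (r = 265 - 1*(-4)*(-12) = 265 + 4*(-12) = 265 - 48 = 217)
r/5807 = 217/5807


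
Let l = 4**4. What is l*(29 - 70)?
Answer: -10496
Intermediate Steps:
l = 256
l*(29 - 70) = 256*(29 - 70) = 256*(-41) = -10496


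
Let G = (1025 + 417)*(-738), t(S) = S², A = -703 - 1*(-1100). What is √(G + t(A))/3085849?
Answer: I*√906587/3085849 ≈ 0.00030855*I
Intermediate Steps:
A = 397 (A = -703 + 1100 = 397)
G = -1064196 (G = 1442*(-738) = -1064196)
√(G + t(A))/3085849 = √(-1064196 + 397²)/3085849 = √(-1064196 + 157609)*(1/3085849) = √(-906587)*(1/3085849) = (I*√906587)*(1/3085849) = I*√906587/3085849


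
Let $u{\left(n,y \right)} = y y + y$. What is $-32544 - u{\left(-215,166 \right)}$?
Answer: $-60266$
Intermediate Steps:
$u{\left(n,y \right)} = y + y^{2}$ ($u{\left(n,y \right)} = y^{2} + y = y + y^{2}$)
$-32544 - u{\left(-215,166 \right)} = -32544 - 166 \left(1 + 166\right) = -32544 - 166 \cdot 167 = -32544 - 27722 = -60266$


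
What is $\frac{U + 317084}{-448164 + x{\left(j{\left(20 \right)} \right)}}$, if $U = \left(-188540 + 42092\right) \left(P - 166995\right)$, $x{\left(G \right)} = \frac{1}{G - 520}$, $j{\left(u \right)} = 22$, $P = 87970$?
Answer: $- \frac{140574107352}{5443553} \approx -25824.0$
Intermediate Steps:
$x{\left(G \right)} = \frac{1}{-520 + G}$
$U = 11573053200$ ($U = \left(-188540 + 42092\right) \left(87970 - 166995\right) = \left(-146448\right) \left(-79025\right) = 11573053200$)
$\frac{U + 317084}{-448164 + x{\left(j{\left(20 \right)} \right)}} = \frac{11573053200 + 317084}{-448164 + \frac{1}{-520 + 22}} = \frac{11573370284}{-448164 + \frac{1}{-498}} = \frac{11573370284}{-448164 - \frac{1}{498}} = \frac{11573370284}{- \frac{223185673}{498}} = 11573370284 \left(- \frac{498}{223185673}\right) = - \frac{140574107352}{5443553}$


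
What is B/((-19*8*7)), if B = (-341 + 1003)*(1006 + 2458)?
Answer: -286646/133 ≈ -2155.2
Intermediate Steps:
B = 2293168 (B = 662*3464 = 2293168)
B/((-19*8*7)) = 2293168/((-19*8*7)) = 2293168/((-152*7)) = 2293168/(-1064) = 2293168*(-1/1064) = -286646/133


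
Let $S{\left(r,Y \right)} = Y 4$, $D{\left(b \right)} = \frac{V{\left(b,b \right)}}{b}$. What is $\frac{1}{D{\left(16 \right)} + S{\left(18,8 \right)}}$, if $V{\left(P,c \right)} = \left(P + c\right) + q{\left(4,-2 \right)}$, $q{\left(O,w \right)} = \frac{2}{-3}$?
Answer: $\frac{24}{815} \approx 0.029448$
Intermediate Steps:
$q{\left(O,w \right)} = - \frac{2}{3}$ ($q{\left(O,w \right)} = 2 \left(- \frac{1}{3}\right) = - \frac{2}{3}$)
$V{\left(P,c \right)} = - \frac{2}{3} + P + c$ ($V{\left(P,c \right)} = \left(P + c\right) - \frac{2}{3} = - \frac{2}{3} + P + c$)
$D{\left(b \right)} = \frac{- \frac{2}{3} + 2 b}{b}$ ($D{\left(b \right)} = \frac{- \frac{2}{3} + b + b}{b} = \frac{- \frac{2}{3} + 2 b}{b}$)
$S{\left(r,Y \right)} = 4 Y$
$\frac{1}{D{\left(16 \right)} + S{\left(18,8 \right)}} = \frac{1}{\left(2 - \frac{2}{3 \cdot 16}\right) + 4 \cdot 8} = \frac{1}{\left(2 - \frac{1}{24}\right) + 32} = \frac{1}{\frac{47}{24} + 32} = \frac{1}{\frac{815}{24}} = \frac{24}{815}$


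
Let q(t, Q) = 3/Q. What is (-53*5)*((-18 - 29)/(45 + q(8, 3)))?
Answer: 12455/46 ≈ 270.76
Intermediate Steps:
(-53*5)*((-18 - 29)/(45 + q(8, 3))) = (-53*5)*((-18 - 29)/(45 + 3/3)) = -(-12455)/(45 + 3*(⅓)) = -(-12455)/(45 + 1) = -(-12455)/46 = -265*(-47/46) = 12455/46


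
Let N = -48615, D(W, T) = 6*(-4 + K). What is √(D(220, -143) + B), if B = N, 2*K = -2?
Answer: 3*I*√5405 ≈ 220.56*I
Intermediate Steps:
K = -1 (K = (½)*(-2) = -1)
D(W, T) = -30 (D(W, T) = 6*(-4 - 1) = 6*(-5) = -30)
B = -48615
√(D(220, -143) + B) = √(-30 - 48615) = √(-48645) = 3*I*√5405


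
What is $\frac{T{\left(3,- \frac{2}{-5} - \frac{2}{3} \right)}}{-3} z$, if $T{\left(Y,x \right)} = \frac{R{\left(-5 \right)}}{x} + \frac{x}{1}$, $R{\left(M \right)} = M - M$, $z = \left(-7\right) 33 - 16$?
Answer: $- \frac{988}{45} \approx -21.956$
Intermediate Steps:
$z = -247$ ($z = -231 - 16 = -247$)
$R{\left(M \right)} = 0$
$T{\left(Y,x \right)} = x$ ($T{\left(Y,x \right)} = \frac{0}{x} + \frac{x}{1} = 0 + x 1 = 0 + x = x$)
$\frac{T{\left(3,- \frac{2}{-5} - \frac{2}{3} \right)}}{-3} z = \frac{- \frac{2}{-5} - \frac{2}{3}}{-3} \left(-247\right) = \left(\left(-2\right) \left(- \frac{1}{5}\right) - \frac{2}{3}\right) \left(- \frac{1}{3}\right) \left(-247\right) = \left(\frac{2}{5} - \frac{2}{3}\right) \left(- \frac{1}{3}\right) \left(-247\right) = \left(- \frac{4}{15}\right) \left(- \frac{1}{3}\right) \left(-247\right) = \frac{4}{45} \left(-247\right) = - \frac{988}{45}$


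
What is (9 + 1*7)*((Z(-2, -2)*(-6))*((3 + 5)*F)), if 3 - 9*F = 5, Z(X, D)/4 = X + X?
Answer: -8192/3 ≈ -2730.7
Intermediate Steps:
Z(X, D) = 8*X (Z(X, D) = 4*(X + X) = 4*(2*X) = 8*X)
F = -2/9 (F = 1/3 - 1/9*5 = 1/3 - 5/9 = -2/9 ≈ -0.22222)
(9 + 1*7)*((Z(-2, -2)*(-6))*((3 + 5)*F)) = (9 + 1*7)*(((8*(-2))*(-6))*((3 + 5)*(-2/9))) = (9 + 7)*((-16*(-6))*(8*(-2/9))) = 16*(96*(-16/9)) = 16*(-512/3) = -8192/3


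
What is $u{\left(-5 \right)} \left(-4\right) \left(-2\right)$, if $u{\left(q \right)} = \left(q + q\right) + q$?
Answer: $-120$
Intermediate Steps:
$u{\left(q \right)} = 3 q$ ($u{\left(q \right)} = 2 q + q = 3 q$)
$u{\left(-5 \right)} \left(-4\right) \left(-2\right) = 3 \left(-5\right) \left(-4\right) \left(-2\right) = \left(-15\right) \left(-4\right) \left(-2\right) = 60 \left(-2\right) = -120$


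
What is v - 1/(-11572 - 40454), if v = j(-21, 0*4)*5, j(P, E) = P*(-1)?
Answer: 5462731/52026 ≈ 105.00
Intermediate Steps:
j(P, E) = -P
v = 105 (v = -1*(-21)*5 = 21*5 = 105)
v - 1/(-11572 - 40454) = 105 - 1/(-11572 - 40454) = 105 - 1/(-52026) = 105 - 1*(-1/52026) = 105 + 1/52026 = 5462731/52026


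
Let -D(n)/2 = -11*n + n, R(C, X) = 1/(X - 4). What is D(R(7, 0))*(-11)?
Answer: 55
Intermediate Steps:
R(C, X) = 1/(-4 + X)
D(n) = 20*n (D(n) = -2*(-11*n + n) = -(-20)*n = 20*n)
D(R(7, 0))*(-11) = (20/(-4 + 0))*(-11) = (20/(-4))*(-11) = (20*(-¼))*(-11) = -5*(-11) = 55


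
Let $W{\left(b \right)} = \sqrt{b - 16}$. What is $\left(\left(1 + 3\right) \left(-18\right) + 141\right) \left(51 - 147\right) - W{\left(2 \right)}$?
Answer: $-6624 - i \sqrt{14} \approx -6624.0 - 3.7417 i$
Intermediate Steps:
$W{\left(b \right)} = \sqrt{-16 + b}$
$\left(\left(1 + 3\right) \left(-18\right) + 141\right) \left(51 - 147\right) - W{\left(2 \right)} = \left(\left(1 + 3\right) \left(-18\right) + 141\right) \left(51 - 147\right) - \sqrt{-16 + 2} = \left(4 \left(-18\right) + 141\right) \left(-96\right) - \sqrt{-14} = \left(-72 + 141\right) \left(-96\right) - i \sqrt{14} = 69 \left(-96\right) - i \sqrt{14} = -6624 - i \sqrt{14}$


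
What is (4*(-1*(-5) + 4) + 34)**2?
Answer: 4900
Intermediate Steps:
(4*(-1*(-5) + 4) + 34)**2 = (4*(5 + 4) + 34)**2 = (4*9 + 34)**2 = (36 + 34)**2 = 70**2 = 4900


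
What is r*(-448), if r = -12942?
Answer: 5798016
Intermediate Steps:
r*(-448) = -12942*(-448) = 5798016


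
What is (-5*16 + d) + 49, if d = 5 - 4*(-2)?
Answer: -18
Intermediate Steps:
d = 13 (d = 5 + 8 = 13)
(-5*16 + d) + 49 = (-5*16 + 13) + 49 = (-80 + 13) + 49 = -67 + 49 = -18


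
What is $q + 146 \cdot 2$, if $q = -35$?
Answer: $257$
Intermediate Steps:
$q + 146 \cdot 2 = -35 + 146 \cdot 2 = -35 + 292 = 257$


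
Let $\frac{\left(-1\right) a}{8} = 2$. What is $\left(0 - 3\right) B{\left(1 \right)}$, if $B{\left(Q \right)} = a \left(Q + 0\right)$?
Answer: $48$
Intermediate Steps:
$a = -16$ ($a = \left(-8\right) 2 = -16$)
$B{\left(Q \right)} = - 16 Q$ ($B{\left(Q \right)} = - 16 \left(Q + 0\right) = - 16 Q$)
$\left(0 - 3\right) B{\left(1 \right)} = \left(0 - 3\right) \left(\left(-16\right) 1\right) = \left(-3\right) \left(-16\right) = 48$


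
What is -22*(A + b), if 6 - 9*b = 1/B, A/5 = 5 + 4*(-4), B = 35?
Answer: 376552/315 ≈ 1195.4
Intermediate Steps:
A = -55 (A = 5*(5 + 4*(-4)) = 5*(5 - 16) = 5*(-11) = -55)
b = 209/315 (b = ⅔ - ⅑/35 = ⅔ - ⅑*1/35 = ⅔ - 1/315 = 209/315 ≈ 0.66349)
-22*(A + b) = -22*(-55 + 209/315) = -22*(-17116/315) = 376552/315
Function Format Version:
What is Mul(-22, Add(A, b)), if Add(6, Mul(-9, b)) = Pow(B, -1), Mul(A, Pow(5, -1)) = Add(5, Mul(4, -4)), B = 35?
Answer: Rational(376552, 315) ≈ 1195.4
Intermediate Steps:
A = -55 (A = Mul(5, Add(5, Mul(4, -4))) = Mul(5, Add(5, -16)) = Mul(5, -11) = -55)
b = Rational(209, 315) (b = Add(Rational(2, 3), Mul(Rational(-1, 9), Pow(35, -1))) = Add(Rational(2, 3), Mul(Rational(-1, 9), Rational(1, 35))) = Add(Rational(2, 3), Rational(-1, 315)) = Rational(209, 315) ≈ 0.66349)
Mul(-22, Add(A, b)) = Mul(-22, Add(-55, Rational(209, 315))) = Mul(-22, Rational(-17116, 315)) = Rational(376552, 315)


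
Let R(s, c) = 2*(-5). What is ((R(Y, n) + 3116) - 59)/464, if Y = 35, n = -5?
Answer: 3047/464 ≈ 6.5668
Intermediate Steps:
R(s, c) = -10
((R(Y, n) + 3116) - 59)/464 = ((-10 + 3116) - 59)/464 = (3106 - 59)*(1/464) = 3047*(1/464) = 3047/464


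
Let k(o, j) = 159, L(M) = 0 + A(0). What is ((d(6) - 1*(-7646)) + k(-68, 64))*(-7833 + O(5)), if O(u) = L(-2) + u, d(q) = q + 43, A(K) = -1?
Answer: -61488966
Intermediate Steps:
L(M) = -1 (L(M) = 0 - 1 = -1)
d(q) = 43 + q
O(u) = -1 + u
((d(6) - 1*(-7646)) + k(-68, 64))*(-7833 + O(5)) = (((43 + 6) - 1*(-7646)) + 159)*(-7833 + (-1 + 5)) = ((49 + 7646) + 159)*(-7833 + 4) = (7695 + 159)*(-7829) = 7854*(-7829) = -61488966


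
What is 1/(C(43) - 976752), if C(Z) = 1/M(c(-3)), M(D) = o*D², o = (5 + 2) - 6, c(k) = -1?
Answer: -1/976751 ≈ -1.0238e-6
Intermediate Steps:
o = 1 (o = 7 - 6 = 1)
M(D) = D² (M(D) = 1*D² = D²)
C(Z) = 1 (C(Z) = 1/((-1)²) = 1/1 = 1)
1/(C(43) - 976752) = 1/(1 - 976752) = 1/(-976751) = -1/976751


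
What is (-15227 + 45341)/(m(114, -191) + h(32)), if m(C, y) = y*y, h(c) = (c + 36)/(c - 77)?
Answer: 193590/234511 ≈ 0.82551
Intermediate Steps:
h(c) = (36 + c)/(-77 + c)
m(C, y) = y**2
(-15227 + 45341)/(m(114, -191) + h(32)) = (-15227 + 45341)/((-191)**2 + (36 + 32)/(-77 + 32)) = 30114/(36481 + 68/(-45)) = 30114/(36481 - 1/45*68) = 30114/(36481 - 68/45) = 30114/(1641577/45) = 30114*(45/1641577) = 193590/234511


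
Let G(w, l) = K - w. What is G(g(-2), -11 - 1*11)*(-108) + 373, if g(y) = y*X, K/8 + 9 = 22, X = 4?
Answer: -11723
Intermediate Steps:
K = 104 (K = -72 + 8*22 = -72 + 176 = 104)
g(y) = 4*y (g(y) = y*4 = 4*y)
G(w, l) = 104 - w
G(g(-2), -11 - 1*11)*(-108) + 373 = (104 - 4*(-2))*(-108) + 373 = (104 - 1*(-8))*(-108) + 373 = (104 + 8)*(-108) + 373 = 112*(-108) + 373 = -12096 + 373 = -11723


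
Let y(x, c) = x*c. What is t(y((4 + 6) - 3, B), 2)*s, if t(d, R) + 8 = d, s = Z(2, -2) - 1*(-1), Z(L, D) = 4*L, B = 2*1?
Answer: 54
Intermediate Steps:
B = 2
s = 9 (s = 4*2 - 1*(-1) = 8 + 1 = 9)
y(x, c) = c*x
t(d, R) = -8 + d
t(y((4 + 6) - 3, B), 2)*s = (-8 + 2*((4 + 6) - 3))*9 = (-8 + 2*(10 - 3))*9 = (-8 + 2*7)*9 = (-8 + 14)*9 = 6*9 = 54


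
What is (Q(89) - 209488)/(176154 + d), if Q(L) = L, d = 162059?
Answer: -209399/338213 ≈ -0.61913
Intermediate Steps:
(Q(89) - 209488)/(176154 + d) = (89 - 209488)/(176154 + 162059) = -209399/338213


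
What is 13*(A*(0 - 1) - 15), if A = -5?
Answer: -130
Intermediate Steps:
13*(A*(0 - 1) - 15) = 13*(-5*(0 - 1) - 15) = 13*(-5*(-1) - 15) = 13*(5 - 15) = 13*(-10) = -130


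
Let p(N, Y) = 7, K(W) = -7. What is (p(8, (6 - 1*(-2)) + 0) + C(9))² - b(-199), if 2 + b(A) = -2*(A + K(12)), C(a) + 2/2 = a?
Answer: -185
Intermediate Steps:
C(a) = -1 + a
b(A) = 12 - 2*A (b(A) = -2 - 2*(A - 7) = -2 - 2*(-7 + A) = -2 + (14 - 2*A) = 12 - 2*A)
(p(8, (6 - 1*(-2)) + 0) + C(9))² - b(-199) = (7 + (-1 + 9))² - (12 - 2*(-199)) = (7 + 8)² - (12 + 398) = 15² - 1*410 = 225 - 410 = -185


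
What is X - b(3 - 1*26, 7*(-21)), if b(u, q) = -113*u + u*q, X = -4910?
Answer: -10890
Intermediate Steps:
b(u, q) = -113*u + q*u
X - b(3 - 1*26, 7*(-21)) = -4910 - (3 - 1*26)*(-113 + 7*(-21)) = -4910 - (3 - 26)*(-113 - 147) = -4910 - (-23)*(-260) = -4910 - 1*5980 = -4910 - 5980 = -10890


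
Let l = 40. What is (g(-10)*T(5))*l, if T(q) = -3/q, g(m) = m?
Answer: 240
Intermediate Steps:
(g(-10)*T(5))*l = -(-30)/5*40 = -10*(-⅗)*40 = 6*40 = 240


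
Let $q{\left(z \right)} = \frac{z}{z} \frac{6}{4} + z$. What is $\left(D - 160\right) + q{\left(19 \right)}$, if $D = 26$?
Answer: $- \frac{227}{2} \approx -113.5$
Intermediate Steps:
$q{\left(z \right)} = \frac{3}{2} + z$ ($q{\left(z \right)} = 1 \cdot 6 \cdot \frac{1}{4} + z = 1 \cdot \frac{3}{2} + z = \frac{3}{2} + z$)
$\left(D - 160\right) + q{\left(19 \right)} = \left(26 - 160\right) + \left(\frac{3}{2} + 19\right) = -134 + \frac{41}{2} = - \frac{227}{2}$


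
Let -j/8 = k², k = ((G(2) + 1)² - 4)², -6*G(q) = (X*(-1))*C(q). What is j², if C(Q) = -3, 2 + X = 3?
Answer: 2562890625/1024 ≈ 2.5028e+6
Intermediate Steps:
X = 1 (X = -2 + 3 = 1)
G(q) = -½ (G(q) = -1*(-1)*(-3)/6 = -(-1)*(-3)/6 = -⅙*3 = -½)
k = 225/16 (k = ((-½ + 1)² - 4)² = ((½)² - 4)² = (¼ - 4)² = (-15/4)² = 225/16 ≈ 14.063)
j = -50625/32 (j = -8*(225/16)² = -8*50625/256 = -50625/32 ≈ -1582.0)
j² = (-50625/32)² = 2562890625/1024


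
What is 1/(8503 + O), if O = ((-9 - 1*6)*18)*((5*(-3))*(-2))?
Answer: 1/403 ≈ 0.0024814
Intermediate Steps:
O = -8100 (O = ((-9 - 6)*18)*(-15*(-2)) = -15*18*30 = -270*30 = -8100)
1/(8503 + O) = 1/(8503 - 8100) = 1/403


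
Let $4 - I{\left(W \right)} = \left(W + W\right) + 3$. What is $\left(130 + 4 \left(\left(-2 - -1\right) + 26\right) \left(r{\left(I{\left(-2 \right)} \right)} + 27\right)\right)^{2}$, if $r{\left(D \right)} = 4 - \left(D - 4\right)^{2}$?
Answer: $9796900$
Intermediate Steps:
$I{\left(W \right)} = 1 - 2 W$ ($I{\left(W \right)} = 4 - \left(\left(W + W\right) + 3\right) = 4 - \left(2 W + 3\right) = 4 - \left(3 + 2 W\right) = 1 - 2 W$)
$r{\left(D \right)} = 4 - \left(-4 + D\right)^{2}$
$\left(130 + 4 \left(\left(-2 - -1\right) + 26\right) \left(r{\left(I{\left(-2 \right)} \right)} + 27\right)\right)^{2} = \left(130 + 4 \left(\left(-2 - -1\right) + 26\right) \left(\left(4 - \left(-4 + \left(1 - -4\right)\right)^{2}\right) + 27\right)\right)^{2} = \left(130 + 4 \left(\left(-2 + 1\right) + 26\right) \left(\left(4 - \left(-4 + \left(1 + 4\right)\right)^{2}\right) + 27\right)\right)^{2} = \left(130 + 4 \left(-1 + 26\right) \left(\left(4 - \left(-4 + 5\right)^{2}\right) + 27\right)\right)^{2} = \left(130 + 4 \cdot 25 \left(\left(4 - 1^{2}\right) + 27\right)\right)^{2} = \left(130 + 4 \cdot 25 \left(\left(4 - 1\right) + 27\right)\right)^{2} = \left(130 + 4 \cdot 25 \left(3 + 27\right)\right)^{2} = \left(130 + 4 \cdot 25 \cdot 30\right)^{2} = \left(130 + 4 \cdot 750\right)^{2} = \left(130 + 3000\right)^{2} = 3130^{2} = 9796900$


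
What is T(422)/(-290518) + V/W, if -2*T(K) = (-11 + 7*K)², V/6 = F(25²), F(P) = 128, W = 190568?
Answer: 206375391885/13840858556 ≈ 14.911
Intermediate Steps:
V = 768 (V = 6*128 = 768)
T(K) = -(-11 + 7*K)²/2
T(422)/(-290518) + V/W = -(-11 + 7*422)²/2/(-290518) + 768/190568 = -(-11 + 2954)²/2*(-1/290518) + 768*(1/190568) = -½*2943²*(-1/290518) + 96/23821 = -½*8661249*(-1/290518) + 96/23821 = -8661249/2*(-1/290518) + 96/23821 = 8661249/581036 + 96/23821 = 206375391885/13840858556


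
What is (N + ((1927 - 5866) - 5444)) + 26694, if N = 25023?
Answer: 42334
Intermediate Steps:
(N + ((1927 - 5866) - 5444)) + 26694 = (25023 + ((1927 - 5866) - 5444)) + 26694 = (25023 + (-3939 - 5444)) + 26694 = (25023 - 9383) + 26694 = 15640 + 26694 = 42334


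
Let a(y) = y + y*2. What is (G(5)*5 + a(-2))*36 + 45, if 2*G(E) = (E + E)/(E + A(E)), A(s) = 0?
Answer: 9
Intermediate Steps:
a(y) = 3*y (a(y) = y + 2*y = 3*y)
G(E) = 1 (G(E) = ((E + E)/(E + 0))/2 = ((2*E)/E)/2 = (½)*2 = 1)
(G(5)*5 + a(-2))*36 + 45 = (1*5 + 3*(-2))*36 + 45 = (5 - 6)*36 + 45 = -1*36 + 45 = -36 + 45 = 9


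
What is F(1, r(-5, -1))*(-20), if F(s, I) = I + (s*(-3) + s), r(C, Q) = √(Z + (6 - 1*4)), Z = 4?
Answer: 40 - 20*√6 ≈ -8.9898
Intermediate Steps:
r(C, Q) = √6 (r(C, Q) = √(4 + (6 - 1*4)) = √(4 + (6 - 4)) = √(4 + 2) = √6)
F(s, I) = I - 2*s (F(s, I) = I + (-3*s + s) = I - 2*s)
F(1, r(-5, -1))*(-20) = (√6 - 2*1)*(-20) = (√6 - 2)*(-20) = (-2 + √6)*(-20) = 40 - 20*√6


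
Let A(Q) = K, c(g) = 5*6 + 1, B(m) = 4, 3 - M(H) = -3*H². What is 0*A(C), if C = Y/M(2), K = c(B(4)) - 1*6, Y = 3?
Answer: 0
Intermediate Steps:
M(H) = 3 + 3*H² (M(H) = 3 - (-3)*H² = 3 + 3*H²)
c(g) = 31 (c(g) = 30 + 1 = 31)
K = 25 (K = 31 - 1*6 = 31 - 6 = 25)
C = ⅕ (C = 3/(3 + 3*2²) = 3/(3 + 3*4) = 3/(3 + 12) = 3/15 = 3*(1/15) = ⅕ ≈ 0.20000)
A(Q) = 25
0*A(C) = 0*25 = 0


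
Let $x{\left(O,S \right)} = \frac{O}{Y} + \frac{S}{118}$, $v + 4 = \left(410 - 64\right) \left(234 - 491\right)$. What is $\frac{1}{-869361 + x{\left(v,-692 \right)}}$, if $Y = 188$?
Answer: $- \frac{5546}{4824131947} \approx -1.1496 \cdot 10^{-6}$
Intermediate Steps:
$v = -88926$ ($v = -4 + \left(410 - 64\right) \left(234 - 491\right) = -4 + \left(410 - 64\right) \left(-257\right) = -4 + 346 \left(-257\right) = -4 - 88922 = -88926$)
$x{\left(O,S \right)} = \frac{S}{118} + \frac{O}{188}$ ($x{\left(O,S \right)} = \frac{O}{188} + \frac{S}{118} = \frac{S}{118} + \frac{O}{188}$)
$\frac{1}{-869361 + x{\left(v,-692 \right)}} = \frac{1}{-869361 + \left(\frac{1}{118} \left(-692\right) + \frac{1}{188} \left(-88926\right)\right)} = \frac{1}{-869361 - \frac{2655841}{5546}} = \frac{1}{- \frac{4824131947}{5546}} = - \frac{5546}{4824131947}$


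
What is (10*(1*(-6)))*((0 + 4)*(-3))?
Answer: 720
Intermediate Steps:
(10*(1*(-6)))*((0 + 4)*(-3)) = (10*(-6))*(4*(-3)) = -60*(-12) = 720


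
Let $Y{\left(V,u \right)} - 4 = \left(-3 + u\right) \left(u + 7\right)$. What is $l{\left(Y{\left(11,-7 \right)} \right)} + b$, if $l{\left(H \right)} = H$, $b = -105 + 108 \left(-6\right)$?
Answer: $-749$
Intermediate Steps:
$b = -753$ ($b = -105 - 648 = -753$)
$Y{\left(V,u \right)} = 4 + \left(-3 + u\right) \left(7 + u\right)$ ($Y{\left(V,u \right)} = 4 + \left(-3 + u\right) \left(u + 7\right) = 4 + \left(-3 + u\right) \left(7 + u\right)$)
$l{\left(Y{\left(11,-7 \right)} \right)} + b = \left(-17 + \left(-7\right)^{2} + 4 \left(-7\right)\right) - 753 = \left(-17 + 49 - 28\right) - 753 = 4 - 753 = -749$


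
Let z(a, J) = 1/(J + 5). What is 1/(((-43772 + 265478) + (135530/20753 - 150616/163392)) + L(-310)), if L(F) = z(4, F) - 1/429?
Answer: 18486622148280/4098698634334870699 ≈ 4.5104e-6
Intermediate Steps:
z(a, J) = 1/(5 + J)
L(F) = -1/429 + 1/(5 + F) (L(F) = 1/(5 + F) - 1/429 = -1/429 + 1/(5 + F))
1/(((-43772 + 265478) + (135530/20753 - 150616/163392)) + L(-310)) = 1/(((-43772 + 265478) + (135530/20753 - 150616/163392)) + (424 - 1*(-310))/(429*(5 - 310))) = 1/((221706 + (135530*(1/20753) - 150616*1/163392)) + (1/429)*(424 + 310)/(-305)) = 1/((221706 + (135530/20753 - 18827/20424)) + (1/429)*(-1/305)*734) = 1/((221706 + 2377347989/423859272) - 734/130845) = 1/(93974521106021/423859272 - 734/130845) = 1/(4098698634334870699/18486622148280) = 18486622148280/4098698634334870699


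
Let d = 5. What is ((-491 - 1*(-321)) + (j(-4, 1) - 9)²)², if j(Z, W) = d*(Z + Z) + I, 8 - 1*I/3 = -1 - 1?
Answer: 36481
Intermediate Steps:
I = 30 (I = 24 - 3*(-1 - 1) = 24 - 3*(-2) = 24 + 6 = 30)
j(Z, W) = 30 + 10*Z (j(Z, W) = 5*(Z + Z) + 30 = 5*(2*Z) + 30 = 10*Z + 30 = 30 + 10*Z)
((-491 - 1*(-321)) + (j(-4, 1) - 9)²)² = ((-491 - 1*(-321)) + ((30 + 10*(-4)) - 9)²)² = ((-491 + 321) + ((30 - 40) - 9)²)² = (-170 + (-10 - 9)²)² = (-170 + (-19)²)² = (-170 + 361)² = 191² = 36481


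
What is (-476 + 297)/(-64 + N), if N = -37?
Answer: 179/101 ≈ 1.7723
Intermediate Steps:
(-476 + 297)/(-64 + N) = (-476 + 297)/(-64 - 37) = -179/(-101) = -179*(-1/101) = 179/101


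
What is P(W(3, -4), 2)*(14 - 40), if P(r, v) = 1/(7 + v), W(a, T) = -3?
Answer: -26/9 ≈ -2.8889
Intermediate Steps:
P(W(3, -4), 2)*(14 - 40) = (14 - 40)/(7 + 2) = -26/9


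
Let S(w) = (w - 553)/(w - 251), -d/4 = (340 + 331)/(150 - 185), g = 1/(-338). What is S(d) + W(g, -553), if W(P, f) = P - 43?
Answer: -83043237/2062138 ≈ -40.270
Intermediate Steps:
g = -1/338 ≈ -0.0029586
W(P, f) = -43 + P
d = 2684/35 (d = -4*(340 + 331)/(150 - 185) = -2684/(-35) = -2684*(-1)/35 = -4*(-671/35) = 2684/35 ≈ 76.686)
S(w) = (-553 + w)/(-251 + w)
S(d) + W(g, -553) = (-553 + 2684/35)/(-251 + 2684/35) + (-43 - 1/338) = -16671/35/(-6101/35) - 14535/338 = -35/6101*(-16671/35) - 14535/338 = 16671/6101 - 14535/338 = -83043237/2062138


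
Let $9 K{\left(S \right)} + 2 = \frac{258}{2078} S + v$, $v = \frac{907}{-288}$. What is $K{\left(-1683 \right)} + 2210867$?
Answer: $\frac{5953995319643}{2693088} \approx 2.2108 \cdot 10^{6}$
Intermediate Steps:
$v = - \frac{907}{288}$ ($v = 907 \left(- \frac{1}{288}\right) = - \frac{907}{288} \approx -3.1493$)
$K{\left(S \right)} = - \frac{1483}{2592} + \frac{43 S}{3117}$ ($K{\left(S \right)} = - \frac{2}{9} + \frac{\frac{258}{2078} S - \frac{907}{288}}{9} = - \frac{2}{9} + \frac{258 \cdot \frac{1}{2078} S - \frac{907}{288}}{9} = - \frac{2}{9} + \frac{\frac{129 S}{1039} - \frac{907}{288}}{9} = - \frac{2}{9} + \frac{- \frac{907}{288} + \frac{129 S}{1039}}{9} = - \frac{2}{9} + \left(- \frac{907}{2592} + \frac{43 S}{3117}\right) = - \frac{1483}{2592} + \frac{43 S}{3117}$)
$K{\left(-1683 \right)} + 2210867 = \left(- \frac{1483}{2592} + \frac{43}{3117} \left(-1683\right)\right) + 2210867 = \left(- \frac{1483}{2592} - \frac{24123}{1039}\right) + 2210867 = - \frac{64067653}{2693088} + 2210867 = \frac{5953995319643}{2693088}$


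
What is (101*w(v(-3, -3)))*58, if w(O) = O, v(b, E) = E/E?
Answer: 5858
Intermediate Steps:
v(b, E) = 1
(101*w(v(-3, -3)))*58 = (101*1)*58 = 101*58 = 5858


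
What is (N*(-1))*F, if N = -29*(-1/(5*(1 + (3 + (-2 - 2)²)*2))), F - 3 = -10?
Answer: 203/195 ≈ 1.0410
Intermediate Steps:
F = -7 (F = 3 - 10 = -7)
N = 29/195 (N = -29*(-1/(5*(1 + (3 + (-4)²)*2))) = -29*(-1/(5*(1 + (3 + 16)*2))) = -29*(-1/(5*(1 + 19*2))) = -29*(-1/(5*(1 + 38))) = -29/((-5*39)) = -29/(-195) = -29*(-1/195) = 29/195 ≈ 0.14872)
(N*(-1))*F = ((29/195)*(-1))*(-7) = -29/195*(-7) = 203/195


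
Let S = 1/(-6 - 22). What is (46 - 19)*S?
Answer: -27/28 ≈ -0.96429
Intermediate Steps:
S = -1/28 (S = 1/(-28) = -1/28 ≈ -0.035714)
(46 - 19)*S = (46 - 19)*(-1/28) = 27*(-1/28) = -27/28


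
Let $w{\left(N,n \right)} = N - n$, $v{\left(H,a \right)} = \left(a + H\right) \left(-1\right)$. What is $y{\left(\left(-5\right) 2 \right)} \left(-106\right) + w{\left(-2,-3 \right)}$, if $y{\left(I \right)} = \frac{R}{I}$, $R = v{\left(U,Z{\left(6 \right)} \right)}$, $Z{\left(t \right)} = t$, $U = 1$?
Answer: $- \frac{366}{5} \approx -73.2$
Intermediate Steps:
$v{\left(H,a \right)} = - H - a$ ($v{\left(H,a \right)} = \left(H + a\right) \left(-1\right) = - H - a$)
$R = -7$ ($R = \left(-1\right) 1 - 6 = -1 - 6 = -7$)
$y{\left(I \right)} = - \frac{7}{I}$
$y{\left(\left(-5\right) 2 \right)} \left(-106\right) + w{\left(-2,-3 \right)} = - \frac{7}{\left(-5\right) 2} \left(-106\right) - -1 = - \frac{7}{-10} \left(-106\right) + \left(-2 + 3\right) = \left(-7\right) \left(- \frac{1}{10}\right) \left(-106\right) + 1 = \frac{7}{10} \left(-106\right) + 1 = - \frac{371}{5} + 1 = - \frac{366}{5}$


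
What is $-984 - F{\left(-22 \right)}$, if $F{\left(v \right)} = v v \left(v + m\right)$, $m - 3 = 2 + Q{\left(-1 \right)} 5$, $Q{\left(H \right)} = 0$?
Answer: $7244$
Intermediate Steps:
$m = 5$ ($m = 3 + \left(2 + 0 \cdot 5\right) = 3 + \left(2 + 0\right) = 3 + 2 = 5$)
$F{\left(v \right)} = v^{2} \left(5 + v\right)$ ($F{\left(v \right)} = v v \left(v + 5\right) = v^{2} \left(5 + v\right)$)
$-984 - F{\left(-22 \right)} = -984 - \left(-22\right)^{2} \left(5 - 22\right) = -984 - 484 \left(-17\right) = -984 - -8228 = -984 + 8228 = 7244$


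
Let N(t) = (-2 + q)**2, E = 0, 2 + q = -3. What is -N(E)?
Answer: -49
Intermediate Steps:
q = -5 (q = -2 - 3 = -5)
N(t) = 49 (N(t) = (-2 - 5)**2 = (-7)**2 = 49)
-N(E) = -1*49 = -49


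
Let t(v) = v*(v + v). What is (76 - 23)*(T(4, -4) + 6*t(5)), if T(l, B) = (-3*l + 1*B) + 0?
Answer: 15052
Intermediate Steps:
t(v) = 2*v² (t(v) = v*(2*v) = 2*v²)
T(l, B) = B - 3*l (T(l, B) = (-3*l + B) + 0 = (B - 3*l) + 0 = B - 3*l)
(76 - 23)*(T(4, -4) + 6*t(5)) = (76 - 23)*((-4 - 3*4) + 6*(2*5²)) = 53*((-4 - 12) + 6*(2*25)) = 53*(-16 + 6*50) = 53*(-16 + 300) = 53*284 = 15052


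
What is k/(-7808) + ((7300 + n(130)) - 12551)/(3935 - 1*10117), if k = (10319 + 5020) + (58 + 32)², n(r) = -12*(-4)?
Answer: -4739767/2194048 ≈ -2.1603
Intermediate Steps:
n(r) = 48
k = 23439 (k = 15339 + 90² = 15339 + 8100 = 23439)
k/(-7808) + ((7300 + n(130)) - 12551)/(3935 - 1*10117) = 23439/(-7808) + ((7300 + 48) - 12551)/(3935 - 1*10117) = 23439*(-1/7808) + (7348 - 12551)/(3935 - 10117) = -23439/7808 - 5203/(-6182) = -23439/7808 - 5203*(-1/6182) = -23439/7808 + 473/562 = -4739767/2194048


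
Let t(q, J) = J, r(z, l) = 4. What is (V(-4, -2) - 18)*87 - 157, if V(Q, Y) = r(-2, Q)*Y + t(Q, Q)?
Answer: -2767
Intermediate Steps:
V(Q, Y) = Q + 4*Y (V(Q, Y) = 4*Y + Q = Q + 4*Y)
(V(-4, -2) - 18)*87 - 157 = ((-4 + 4*(-2)) - 18)*87 - 157 = ((-4 - 8) - 18)*87 - 157 = (-12 - 18)*87 - 157 = -30*87 - 157 = -2610 - 157 = -2767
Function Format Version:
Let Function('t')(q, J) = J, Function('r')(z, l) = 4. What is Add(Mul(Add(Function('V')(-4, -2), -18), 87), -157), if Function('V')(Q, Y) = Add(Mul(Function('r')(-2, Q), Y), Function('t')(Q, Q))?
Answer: -2767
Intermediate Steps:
Function('V')(Q, Y) = Add(Q, Mul(4, Y)) (Function('V')(Q, Y) = Add(Mul(4, Y), Q) = Add(Q, Mul(4, Y)))
Add(Mul(Add(Function('V')(-4, -2), -18), 87), -157) = Add(Mul(Add(Add(-4, Mul(4, -2)), -18), 87), -157) = Add(Mul(Add(Add(-4, -8), -18), 87), -157) = Add(Mul(Add(-12, -18), 87), -157) = Add(Mul(-30, 87), -157) = Add(-2610, -157) = -2767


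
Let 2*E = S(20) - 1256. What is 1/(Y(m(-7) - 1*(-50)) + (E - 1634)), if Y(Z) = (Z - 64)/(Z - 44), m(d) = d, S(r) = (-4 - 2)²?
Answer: -1/2223 ≈ -0.00044984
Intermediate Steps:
S(r) = 36 (S(r) = (-6)² = 36)
E = -610 (E = (36 - 1256)/2 = (½)*(-1220) = -610)
Y(Z) = (-64 + Z)/(-44 + Z)
1/(Y(m(-7) - 1*(-50)) + (E - 1634)) = 1/((-64 + (-7 - 1*(-50)))/(-44 + (-7 - 1*(-50))) + (-610 - 1634)) = 1/((-64 + (-7 + 50))/(-44 + (-7 + 50)) - 2244) = 1/((-64 + 43)/(-44 + 43) - 2244) = 1/(-21/(-1) - 2244) = 1/(-1*(-21) - 2244) = 1/(21 - 2244) = 1/(-2223) = -1/2223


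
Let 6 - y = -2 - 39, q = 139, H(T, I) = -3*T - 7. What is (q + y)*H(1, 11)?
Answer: -1860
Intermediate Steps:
H(T, I) = -7 - 3*T
y = 47 (y = 6 - (-2 - 39) = 6 - 1*(-41) = 6 + 41 = 47)
(q + y)*H(1, 11) = (139 + 47)*(-7 - 3*1) = 186*(-7 - 3) = 186*(-10) = -1860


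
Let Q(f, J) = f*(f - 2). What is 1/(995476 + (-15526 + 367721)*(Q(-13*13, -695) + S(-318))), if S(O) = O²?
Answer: 1/45794445961 ≈ 2.1837e-11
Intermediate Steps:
Q(f, J) = f*(-2 + f)
1/(995476 + (-15526 + 367721)*(Q(-13*13, -695) + S(-318))) = 1/(995476 + (-15526 + 367721)*((-13*13)*(-2 - 13*13) + (-318)²)) = 1/(995476 + 352195*(-169*(-2 - 169) + 101124)) = 1/(995476 + 352195*(-169*(-171) + 101124)) = 1/(995476 + 352195*(28899 + 101124)) = 1/(995476 + 352195*130023) = 1/(995476 + 45793450485) = 1/45794445961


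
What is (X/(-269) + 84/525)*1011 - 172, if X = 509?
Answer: -12933839/6725 ≈ -1923.2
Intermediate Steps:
(X/(-269) + 84/525)*1011 - 172 = (509/(-269) + 84/525)*1011 - 172 = (509*(-1/269) + 84*(1/525))*1011 - 172 = (-509/269 + 4/25)*1011 - 172 = -11649/6725*1011 - 172 = -11777139/6725 - 172 = -12933839/6725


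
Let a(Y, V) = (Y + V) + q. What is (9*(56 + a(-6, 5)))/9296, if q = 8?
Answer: 81/1328 ≈ 0.060994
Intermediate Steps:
a(Y, V) = 8 + V + Y (a(Y, V) = (Y + V) + 8 = (V + Y) + 8 = 8 + V + Y)
(9*(56 + a(-6, 5)))/9296 = (9*(56 + (8 + 5 - 6)))/9296 = (9*(56 + 7))*(1/9296) = (9*63)*(1/9296) = 567*(1/9296) = 81/1328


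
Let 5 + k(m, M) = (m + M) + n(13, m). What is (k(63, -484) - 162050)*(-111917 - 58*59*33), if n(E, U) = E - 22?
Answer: 36533614855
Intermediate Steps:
n(E, U) = -22 + E
k(m, M) = -14 + M + m (k(m, M) = -5 + ((m + M) + (-22 + 13)) = -5 + ((M + m) - 9) = -5 + (-9 + M + m) = -14 + M + m)
(k(63, -484) - 162050)*(-111917 - 58*59*33) = ((-14 - 484 + 63) - 162050)*(-111917 - 58*59*33) = (-435 - 162050)*(-111917 - 3422*33) = -162485*(-111917 - 112926) = -162485*(-224843) = 36533614855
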